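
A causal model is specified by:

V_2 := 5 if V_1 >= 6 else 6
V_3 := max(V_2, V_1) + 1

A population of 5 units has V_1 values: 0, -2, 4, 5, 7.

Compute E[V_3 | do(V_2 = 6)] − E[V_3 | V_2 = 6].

Under do(V_2=6), V_2's equation is replaced by V_2=6 for every unit. Per-unit V_3: 7, 7, 7, 7, 8. Mean = 7.2.
Conditioning on V_2=6 selects the 4 unit(s) with V_1 ∈ {0, -2, 4, 5}. Their V_3 values: 7, 7, 7, 7. Mean = 7.
Difference = 7.2 − 7 = 0.2.

0.2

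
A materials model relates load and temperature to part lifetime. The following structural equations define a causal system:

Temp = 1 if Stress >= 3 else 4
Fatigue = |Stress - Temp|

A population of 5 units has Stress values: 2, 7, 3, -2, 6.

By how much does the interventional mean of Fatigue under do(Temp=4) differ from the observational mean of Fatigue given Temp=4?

-1.2

The intervention sets Temp=4 in all 5 units regardless of Stress. Recomputing Fatigue per unit gives 2, 3, 1, 6, 2; average 2.8.
Observing Temp=4 restricts to units where Temp's equation naturally yields 4: Stress ∈ {2, -2}. In that subpopulation Fatigue = 2, 6, mean 4.
Difference = 2.8 − 4 = -1.2.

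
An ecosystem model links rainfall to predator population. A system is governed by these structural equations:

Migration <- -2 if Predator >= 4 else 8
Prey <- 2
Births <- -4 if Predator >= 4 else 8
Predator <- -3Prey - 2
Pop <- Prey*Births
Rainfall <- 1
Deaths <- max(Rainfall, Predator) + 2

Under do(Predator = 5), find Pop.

The intervention breaks the incoming arrows to Predator: Predator <- -3Prey - 2 no longer applies, and Predator = 5.
Births = -4 if Predator >= 4 else 8  [with Predator=5]  = -4
Pop = Prey*Births  [with Prey=2, Births=-4]  = -8

-8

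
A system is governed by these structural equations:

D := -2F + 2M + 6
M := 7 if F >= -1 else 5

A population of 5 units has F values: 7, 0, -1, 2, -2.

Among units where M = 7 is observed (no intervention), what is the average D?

16

Observing M=7 restricts to units where M's equation naturally yields 7: F ∈ {7, 0, -1, 2}. In that subpopulation D = 6, 20, 22, 16, mean 16.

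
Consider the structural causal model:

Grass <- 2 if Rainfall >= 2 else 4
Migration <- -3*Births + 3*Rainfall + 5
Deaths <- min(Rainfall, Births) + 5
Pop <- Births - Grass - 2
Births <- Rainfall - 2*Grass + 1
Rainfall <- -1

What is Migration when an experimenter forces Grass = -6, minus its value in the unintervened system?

-60

do(Grass=-6) replaces the equation Grass <- 2 if Rainfall >= 2 else 4 with the constant Grass = -6.
Births = Rainfall - 2*Grass + 1  [with Rainfall=-1, Grass=-6]  = 12
Migration = -3*Births + 3*Rainfall + 5  [with Births=12, Rainfall=-1]  = -34
Without intervention: Grass = 2 if Rainfall >= 2 else 4  [with Rainfall=-1]  = 4; Births = Rainfall - 2*Grass + 1  [with Rainfall=-1, Grass=4]  = -8; Migration = -3*Births + 3*Rainfall + 5  [with Births=-8, Rainfall=-1]  = 26.
Change = -34 − 26 = -60.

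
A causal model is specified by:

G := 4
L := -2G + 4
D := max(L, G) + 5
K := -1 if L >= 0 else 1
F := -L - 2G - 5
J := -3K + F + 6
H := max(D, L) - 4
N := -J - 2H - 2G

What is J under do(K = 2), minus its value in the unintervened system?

-3

Under do(K=2), the mechanism K := -1 if L >= 0 else 1 is discarded; K is fixed at 2.
L = -2G + 4  [with G=4]  = -4
F = -L - 2G - 5  [with L=-4, G=4]  = -9
J = -3K + F + 6  [with K=2, F=-9]  = -9
Without intervention: L = -2G + 4  [with G=4]  = -4; K = -1 if L >= 0 else 1  [with L=-4]  = 1; F = -L - 2G - 5  [with L=-4, G=4]  = -9; J = -3K + F + 6  [with K=1, F=-9]  = -6.
Change = -9 − (-6) = -3.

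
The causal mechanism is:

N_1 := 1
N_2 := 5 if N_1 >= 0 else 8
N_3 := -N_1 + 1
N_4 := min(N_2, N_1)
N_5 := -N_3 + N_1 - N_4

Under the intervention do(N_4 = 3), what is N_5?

-2

Intervening sets N_4 = 3 and removes its equation (N_4 := min(N_2, N_1)).
N_3 = -N_1 + 1  [with N_1=1]  = 0
N_5 = -N_3 + N_1 - N_4  [with N_3=0, N_1=1, N_4=3]  = -2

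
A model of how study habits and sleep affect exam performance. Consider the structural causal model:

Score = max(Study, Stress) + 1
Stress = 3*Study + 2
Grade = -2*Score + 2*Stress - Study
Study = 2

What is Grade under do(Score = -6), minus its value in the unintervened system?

The intervention breaks the incoming arrows to Score: Score = max(Study, Stress) + 1 no longer applies, and Score = -6.
Stress = 3*Study + 2  [with Study=2]  = 8
Grade = -2*Score + 2*Stress - Study  [with Score=-6, Stress=8, Study=2]  = 26
Without intervention: Stress = 3*Study + 2  [with Study=2]  = 8; Score = max(Study, Stress) + 1  [with Study=2, Stress=8]  = 9; Grade = -2*Score + 2*Stress - Study  [with Score=9, Stress=8, Study=2]  = -4.
Change = 26 − (-4) = 30.

30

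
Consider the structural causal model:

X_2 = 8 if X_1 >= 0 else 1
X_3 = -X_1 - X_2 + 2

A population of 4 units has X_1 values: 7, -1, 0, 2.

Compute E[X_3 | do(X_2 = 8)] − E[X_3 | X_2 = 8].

do(X_2=8) breaks X_2's dependence on X_1. With X_2=8 fixed, X_3 across the units is -13, -5, -6, -8, mean -8.
Conditioning on X_2=8 selects the 3 unit(s) with X_1 ∈ {7, 0, 2}. Their X_3 values: -13, -6, -8. Mean = -9.
Difference = -8 − (-9) = 1.

1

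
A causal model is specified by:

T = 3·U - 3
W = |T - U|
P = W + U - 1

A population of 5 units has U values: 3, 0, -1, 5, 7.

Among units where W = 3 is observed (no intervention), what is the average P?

Observing W=3 restricts to units where W's equation naturally yields 3: U ∈ {3, 0}. In that subpopulation P = 5, 2, mean 3.5.

3.5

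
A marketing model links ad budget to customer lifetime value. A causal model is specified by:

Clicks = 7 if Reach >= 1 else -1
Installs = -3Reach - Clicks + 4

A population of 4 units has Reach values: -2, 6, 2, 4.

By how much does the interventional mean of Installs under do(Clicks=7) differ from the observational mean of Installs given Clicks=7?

4.5

Under do(Clicks=7), Clicks's equation is replaced by Clicks=7 for every unit. Per-unit Installs: 3, -21, -9, -15. Mean = -10.5.
E[Installs|Clicks=7] averages over only the 3 units with Clicks=7 (Reach = 6, 2, 4): Installs = -21, -9, -15, mean -15.
Difference = -10.5 − (-15) = 4.5.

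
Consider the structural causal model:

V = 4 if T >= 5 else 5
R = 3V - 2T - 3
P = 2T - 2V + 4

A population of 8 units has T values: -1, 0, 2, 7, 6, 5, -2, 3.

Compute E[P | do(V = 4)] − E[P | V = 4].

-7

The intervention sets V=4 in all 8 units regardless of T. Recomputing P per unit gives -6, -4, 0, 10, 8, 6, -8, 2; average 1.
Observing V=4 restricts to units where V's equation naturally yields 4: T ∈ {7, 6, 5}. In that subpopulation P = 10, 8, 6, mean 8.
Difference = 1 − 8 = -7.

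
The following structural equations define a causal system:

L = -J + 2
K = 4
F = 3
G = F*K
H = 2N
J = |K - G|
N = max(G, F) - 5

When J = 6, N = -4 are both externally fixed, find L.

Setting J = 6, N = -4 by intervention discards those variables' equations.
L = -J + 2  [with J=6]  = -4

-4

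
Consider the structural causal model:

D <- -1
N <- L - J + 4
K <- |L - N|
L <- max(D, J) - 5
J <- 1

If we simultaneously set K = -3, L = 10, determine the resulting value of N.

Under do(K = -3, L = 10), each intervened variable's structural equation is replaced by its fixed value.
N = L - J + 4  [with L=10, J=1]  = 13

13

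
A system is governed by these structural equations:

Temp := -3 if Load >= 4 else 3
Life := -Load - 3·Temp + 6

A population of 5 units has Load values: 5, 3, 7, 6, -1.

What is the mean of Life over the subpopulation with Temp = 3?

Conditioning on Temp=3 selects the 2 unit(s) with Load ∈ {3, -1}. Their Life values: -6, -2. Mean = -4.

-4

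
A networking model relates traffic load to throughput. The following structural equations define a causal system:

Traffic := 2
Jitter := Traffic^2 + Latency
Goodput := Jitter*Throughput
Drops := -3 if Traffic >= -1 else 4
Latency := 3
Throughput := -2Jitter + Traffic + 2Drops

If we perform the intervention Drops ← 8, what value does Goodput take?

The intervention breaks the incoming arrows to Drops: Drops := -3 if Traffic >= -1 else 4 no longer applies, and Drops = 8.
Jitter = Traffic^2 + Latency  [with Traffic=2, Latency=3]  = 7
Throughput = -2Jitter + Traffic + 2Drops  [with Jitter=7, Traffic=2, Drops=8]  = 4
Goodput = Jitter*Throughput  [with Jitter=7, Throughput=4]  = 28

28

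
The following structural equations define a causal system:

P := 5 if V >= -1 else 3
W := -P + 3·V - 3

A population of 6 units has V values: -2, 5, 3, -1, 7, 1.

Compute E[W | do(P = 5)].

The intervention sets P=5 in all 6 units regardless of V. Recomputing W per unit gives -14, 7, 1, -11, 13, -5; average -1.5.

-1.5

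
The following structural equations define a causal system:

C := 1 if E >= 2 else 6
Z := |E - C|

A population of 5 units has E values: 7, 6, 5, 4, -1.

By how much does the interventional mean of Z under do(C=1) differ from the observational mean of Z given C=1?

The intervention sets C=1 in all 5 units regardless of E. Recomputing Z per unit gives 6, 5, 4, 3, 2; average 4.
Conditioning on C=1 selects the 4 unit(s) with E ∈ {7, 6, 5, 4}. Their Z values: 6, 5, 4, 3. Mean = 4.5.
Difference = 4 − 4.5 = -0.5.

-0.5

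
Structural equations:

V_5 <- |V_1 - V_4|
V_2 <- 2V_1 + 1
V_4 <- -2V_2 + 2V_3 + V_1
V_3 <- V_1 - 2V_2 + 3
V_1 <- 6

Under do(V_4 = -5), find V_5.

11

Intervening sets V_4 = -5 and removes its equation (V_4 <- -2V_2 + 2V_3 + V_1).
V_5 = |V_1 - V_4|  [with V_1=6, V_4=-5]  = 11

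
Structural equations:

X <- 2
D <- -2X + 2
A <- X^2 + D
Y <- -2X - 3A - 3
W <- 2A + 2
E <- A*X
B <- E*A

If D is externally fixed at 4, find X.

2

Under do(D=4), the mechanism D <- -2X + 2 is discarded; D is fixed at 4.
X is not downstream of the intervention, so its value is determined by the original equations.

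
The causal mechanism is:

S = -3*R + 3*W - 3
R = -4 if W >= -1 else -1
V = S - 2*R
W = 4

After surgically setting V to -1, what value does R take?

The intervention breaks the incoming arrows to V: V = S - 2*R no longer applies, and V = -1.
Since R is not a descendant of the intervened variable, it is unaffected.
R = -4 if W >= -1 else -1  [with W=4]  = -4

-4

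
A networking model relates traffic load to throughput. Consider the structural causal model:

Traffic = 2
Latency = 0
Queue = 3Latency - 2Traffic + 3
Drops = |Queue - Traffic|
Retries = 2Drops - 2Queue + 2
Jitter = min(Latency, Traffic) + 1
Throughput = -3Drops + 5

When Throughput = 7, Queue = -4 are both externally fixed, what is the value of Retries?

Under do(Throughput = 7, Queue = -4), each intervened variable's structural equation is replaced by its fixed value.
Drops = |Queue - Traffic|  [with Queue=-4, Traffic=2]  = 6
Retries = 2Drops - 2Queue + 2  [with Drops=6, Queue=-4]  = 22

22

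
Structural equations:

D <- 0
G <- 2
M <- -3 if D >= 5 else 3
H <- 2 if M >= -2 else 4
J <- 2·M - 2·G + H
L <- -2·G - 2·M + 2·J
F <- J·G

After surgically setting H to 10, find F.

The intervention breaks the incoming arrows to H: H <- 2 if M >= -2 else 4 no longer applies, and H = 10.
M = -3 if D >= 5 else 3  [with D=0]  = 3
J = 2·M - 2·G + H  [with M=3, G=2, H=10]  = 12
F = J·G  [with J=12, G=2]  = 24

24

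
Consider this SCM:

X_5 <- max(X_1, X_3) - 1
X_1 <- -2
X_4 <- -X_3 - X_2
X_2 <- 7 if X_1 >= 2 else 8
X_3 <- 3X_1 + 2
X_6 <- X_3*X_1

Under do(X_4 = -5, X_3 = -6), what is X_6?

The joint intervention fixes X_4 = -5, X_3 = -6, removing each variable's own equation.
X_6 = X_3*X_1  [with X_3=-6, X_1=-2]  = 12

12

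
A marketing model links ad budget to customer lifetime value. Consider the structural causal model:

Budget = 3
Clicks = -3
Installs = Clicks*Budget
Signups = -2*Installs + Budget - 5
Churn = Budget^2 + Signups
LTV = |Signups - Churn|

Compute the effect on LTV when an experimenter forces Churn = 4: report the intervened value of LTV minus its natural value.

3

The intervention breaks the incoming arrows to Churn: Churn = Budget^2 + Signups no longer applies, and Churn = 4.
Installs = Clicks*Budget  [with Clicks=-3, Budget=3]  = -9
Signups = -2*Installs + Budget - 5  [with Installs=-9, Budget=3]  = 16
LTV = |Signups - Churn|  [with Signups=16, Churn=4]  = 12
Without intervention: Installs = Clicks*Budget  [with Clicks=-3, Budget=3]  = -9; Signups = -2*Installs + Budget - 5  [with Installs=-9, Budget=3]  = 16; Churn = Budget^2 + Signups  [with Budget=3, Signups=16]  = 25; LTV = |Signups - Churn|  [with Signups=16, Churn=25]  = 9.
Change = 12 − 9 = 3.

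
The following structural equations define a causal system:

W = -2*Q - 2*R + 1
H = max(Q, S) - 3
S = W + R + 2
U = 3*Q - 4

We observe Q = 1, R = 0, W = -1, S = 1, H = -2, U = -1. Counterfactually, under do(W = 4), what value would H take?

do(W=4) replaces the equation W = -2*Q - 2*R + 1 with the constant W = 4.
S = W + R + 2  [with W=4, R=0]  = 6
H = max(Q, S) - 3  [with Q=1, S=6]  = 3

3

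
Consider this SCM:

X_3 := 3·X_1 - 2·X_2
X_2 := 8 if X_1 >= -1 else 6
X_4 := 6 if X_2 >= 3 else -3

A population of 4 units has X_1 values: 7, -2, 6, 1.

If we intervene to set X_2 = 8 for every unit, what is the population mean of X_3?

-7

Every unit gets X_2=8 under the intervention. X_3 values become 5, -22, 2, -13; E[X_3|do(X_2=8)] = -7.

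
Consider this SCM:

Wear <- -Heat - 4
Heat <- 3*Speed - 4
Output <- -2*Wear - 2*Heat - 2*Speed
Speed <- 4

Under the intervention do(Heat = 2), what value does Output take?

Under do(Heat=2), the mechanism Heat <- 3*Speed - 4 is discarded; Heat is fixed at 2.
Wear = -Heat - 4  [with Heat=2]  = -6
Output = -2*Wear - 2*Heat - 2*Speed  [with Wear=-6, Heat=2, Speed=4]  = 0

0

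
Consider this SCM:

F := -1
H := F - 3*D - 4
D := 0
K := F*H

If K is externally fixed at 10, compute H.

Under do(K=10), the mechanism K := F*H is discarded; K is fixed at 10.
Since H is not a descendant of the intervened variable, it is unaffected.
H = F - 3*D - 4  [with F=-1, D=0]  = -5

-5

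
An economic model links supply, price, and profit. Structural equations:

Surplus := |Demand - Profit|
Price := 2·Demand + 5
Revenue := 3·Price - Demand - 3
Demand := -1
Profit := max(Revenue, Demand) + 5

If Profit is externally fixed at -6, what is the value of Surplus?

Intervening sets Profit = -6 and removes its equation (Profit := max(Revenue, Demand) + 5).
Surplus = |Demand - Profit|  [with Demand=-1, Profit=-6]  = 5

5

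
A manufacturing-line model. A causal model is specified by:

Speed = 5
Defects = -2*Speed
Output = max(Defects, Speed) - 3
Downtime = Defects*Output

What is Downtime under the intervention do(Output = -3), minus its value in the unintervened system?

The intervention breaks the incoming arrows to Output: Output = max(Defects, Speed) - 3 no longer applies, and Output = -3.
Defects = -2*Speed  [with Speed=5]  = -10
Downtime = Defects*Output  [with Defects=-10, Output=-3]  = 30
Without intervention: Defects = -2*Speed  [with Speed=5]  = -10; Output = max(Defects, Speed) - 3  [with Defects=-10, Speed=5]  = 2; Downtime = Defects*Output  [with Defects=-10, Output=2]  = -20.
Change = 30 − (-20) = 50.

50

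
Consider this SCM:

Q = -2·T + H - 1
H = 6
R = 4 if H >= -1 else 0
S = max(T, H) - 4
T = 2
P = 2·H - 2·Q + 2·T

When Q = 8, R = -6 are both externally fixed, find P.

Setting Q = 8, R = -6 by intervention discards those variables' equations.
P = 2·H - 2·Q + 2·T  [with H=6, Q=8, T=2]  = 0

0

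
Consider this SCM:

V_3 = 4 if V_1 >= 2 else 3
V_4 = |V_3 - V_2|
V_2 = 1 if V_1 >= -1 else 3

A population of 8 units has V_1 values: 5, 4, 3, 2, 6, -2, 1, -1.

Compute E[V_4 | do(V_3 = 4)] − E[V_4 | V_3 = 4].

-0.25

Under do(V_3=4), V_3's equation is replaced by V_3=4 for every unit. Per-unit V_4: 3, 3, 3, 3, 3, 1, 3, 3. Mean = 2.75.
E[V_4|V_3=4] averages over only the 5 units with V_3=4 (V_1 = 5, 4, 3, 2, 6): V_4 = 3, 3, 3, 3, 3, mean 3.
Difference = 2.75 − 3 = -0.25.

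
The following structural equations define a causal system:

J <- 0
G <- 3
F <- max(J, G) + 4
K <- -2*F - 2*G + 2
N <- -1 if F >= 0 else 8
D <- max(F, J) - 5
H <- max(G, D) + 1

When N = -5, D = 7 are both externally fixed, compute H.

Under do(N = -5, D = 7), each intervened variable's structural equation is replaced by its fixed value.
H = max(G, D) + 1  [with G=3, D=7]  = 8

8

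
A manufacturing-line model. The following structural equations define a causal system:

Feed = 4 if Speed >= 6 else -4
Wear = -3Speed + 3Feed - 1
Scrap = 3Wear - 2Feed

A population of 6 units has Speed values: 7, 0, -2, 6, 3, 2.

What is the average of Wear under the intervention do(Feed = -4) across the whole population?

Under do(Feed=-4), Feed's equation is replaced by Feed=-4 for every unit. Per-unit Wear: -34, -13, -7, -31, -22, -19. Mean = -21.

-21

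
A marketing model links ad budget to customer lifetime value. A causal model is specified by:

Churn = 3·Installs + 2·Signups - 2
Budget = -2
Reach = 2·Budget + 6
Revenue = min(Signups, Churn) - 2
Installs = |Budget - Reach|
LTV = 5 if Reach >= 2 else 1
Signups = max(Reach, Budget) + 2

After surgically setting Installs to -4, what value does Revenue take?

-8

The intervention breaks the incoming arrows to Installs: Installs = |Budget - Reach| no longer applies, and Installs = -4.
Reach = 2·Budget + 6  [with Budget=-2]  = 2
Signups = max(Reach, Budget) + 2  [with Reach=2, Budget=-2]  = 4
Churn = 3·Installs + 2·Signups - 2  [with Installs=-4, Signups=4]  = -6
Revenue = min(Signups, Churn) - 2  [with Signups=4, Churn=-6]  = -8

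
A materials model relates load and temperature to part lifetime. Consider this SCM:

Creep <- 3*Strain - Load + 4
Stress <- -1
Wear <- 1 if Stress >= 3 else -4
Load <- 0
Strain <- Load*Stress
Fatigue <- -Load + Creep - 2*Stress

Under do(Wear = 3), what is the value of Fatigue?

6

The intervention breaks the incoming arrows to Wear: Wear <- 1 if Stress >= 3 else -4 no longer applies, and Wear = 3.
Since Fatigue is not a descendant of the intervened variable, it is unaffected.
Strain = Load*Stress  [with Load=0, Stress=-1]  = 0
Creep = 3*Strain - Load + 4  [with Strain=0, Load=0]  = 4
Fatigue = -Load + Creep - 2*Stress  [with Load=0, Creep=4, Stress=-1]  = 6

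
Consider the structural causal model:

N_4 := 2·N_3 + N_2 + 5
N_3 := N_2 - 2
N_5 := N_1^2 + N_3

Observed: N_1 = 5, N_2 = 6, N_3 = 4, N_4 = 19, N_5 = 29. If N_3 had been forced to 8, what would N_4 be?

The intervention breaks the incoming arrows to N_3: N_3 := N_2 - 2 no longer applies, and N_3 = 8.
N_4 = 2·N_3 + N_2 + 5  [with N_3=8, N_2=6]  = 27

27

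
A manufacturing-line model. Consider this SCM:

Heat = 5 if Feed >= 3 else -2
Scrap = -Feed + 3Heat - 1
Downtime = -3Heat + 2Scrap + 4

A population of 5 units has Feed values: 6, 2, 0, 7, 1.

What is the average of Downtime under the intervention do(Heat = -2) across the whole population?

Under do(Heat=-2), Heat's equation is replaced by Heat=-2 for every unit. Per-unit Downtime: -16, -8, -4, -18, -6. Mean = -10.4.

-10.4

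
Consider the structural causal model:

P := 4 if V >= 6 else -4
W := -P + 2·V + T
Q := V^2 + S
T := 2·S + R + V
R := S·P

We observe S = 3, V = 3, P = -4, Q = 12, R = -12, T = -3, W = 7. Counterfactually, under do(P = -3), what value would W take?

The intervention breaks the incoming arrows to P: P := 4 if V >= 6 else -4 no longer applies, and P = -3.
R = S·P  [with S=3, P=-3]  = -9
T = 2·S + R + V  [with S=3, R=-9, V=3]  = 0
W = -P + 2·V + T  [with P=-3, V=3, T=0]  = 9

9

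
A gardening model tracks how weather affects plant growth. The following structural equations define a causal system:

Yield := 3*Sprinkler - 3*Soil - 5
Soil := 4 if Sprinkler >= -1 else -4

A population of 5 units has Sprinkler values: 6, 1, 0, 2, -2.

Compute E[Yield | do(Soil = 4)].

do(Soil=4) breaks Soil's dependence on Sprinkler. With Soil=4 fixed, Yield across the units is 1, -14, -17, -11, -23, mean -12.8.

-12.8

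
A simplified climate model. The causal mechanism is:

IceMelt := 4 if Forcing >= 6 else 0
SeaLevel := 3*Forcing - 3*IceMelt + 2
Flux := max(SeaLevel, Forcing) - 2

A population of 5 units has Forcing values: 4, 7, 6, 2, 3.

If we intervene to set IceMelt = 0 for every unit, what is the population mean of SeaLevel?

The intervention sets IceMelt=0 in all 5 units regardless of Forcing. Recomputing SeaLevel per unit gives 14, 23, 20, 8, 11; average 15.2.

15.2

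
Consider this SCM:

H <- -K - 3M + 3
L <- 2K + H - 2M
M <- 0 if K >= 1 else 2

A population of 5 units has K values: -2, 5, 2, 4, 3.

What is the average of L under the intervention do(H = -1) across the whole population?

3

Under do(H=-1), H's equation is replaced by H=-1 for every unit. Per-unit L: -9, 9, 3, 7, 5. Mean = 3.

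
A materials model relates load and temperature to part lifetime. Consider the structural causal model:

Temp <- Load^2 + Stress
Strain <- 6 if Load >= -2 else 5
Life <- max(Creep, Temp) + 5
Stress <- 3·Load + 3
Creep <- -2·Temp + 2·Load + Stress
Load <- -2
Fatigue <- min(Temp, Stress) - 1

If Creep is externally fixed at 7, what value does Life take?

Under do(Creep=7), the mechanism Creep <- -2·Temp + 2·Load + Stress is discarded; Creep is fixed at 7.
Stress = 3·Load + 3  [with Load=-2]  = -3
Temp = Load^2 + Stress  [with Load=-2, Stress=-3]  = 1
Life = max(Creep, Temp) + 5  [with Creep=7, Temp=1]  = 12

12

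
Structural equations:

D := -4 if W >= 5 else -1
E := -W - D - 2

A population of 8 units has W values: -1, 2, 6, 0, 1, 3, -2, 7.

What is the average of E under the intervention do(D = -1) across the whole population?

The intervention sets D=-1 in all 8 units regardless of W. Recomputing E per unit gives 0, -3, -7, -1, -2, -4, 1, -8; average -3.

-3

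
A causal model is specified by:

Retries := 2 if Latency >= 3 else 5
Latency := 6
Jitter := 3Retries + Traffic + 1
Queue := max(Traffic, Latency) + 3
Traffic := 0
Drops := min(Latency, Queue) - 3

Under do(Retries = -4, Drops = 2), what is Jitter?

-11

Setting Retries = -4, Drops = 2 by intervention discards those variables' equations.
Jitter = 3Retries + Traffic + 1  [with Retries=-4, Traffic=0]  = -11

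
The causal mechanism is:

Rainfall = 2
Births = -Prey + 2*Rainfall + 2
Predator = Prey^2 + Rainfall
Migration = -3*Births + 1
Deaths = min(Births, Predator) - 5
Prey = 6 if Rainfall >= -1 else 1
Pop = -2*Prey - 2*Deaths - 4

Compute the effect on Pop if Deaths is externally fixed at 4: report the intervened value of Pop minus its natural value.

-18

Under do(Deaths=4), the mechanism Deaths = min(Births, Predator) - 5 is discarded; Deaths is fixed at 4.
Prey = 6 if Rainfall >= -1 else 1  [with Rainfall=2]  = 6
Pop = -2*Prey - 2*Deaths - 4  [with Prey=6, Deaths=4]  = -24
Without intervention: Prey = 6 if Rainfall >= -1 else 1  [with Rainfall=2]  = 6; Predator = Prey^2 + Rainfall  [with Prey=6, Rainfall=2]  = 38; Births = -Prey + 2*Rainfall + 2  [with Prey=6, Rainfall=2]  = 0; Deaths = min(Births, Predator) - 5  [with Births=0, Predator=38]  = -5; Pop = -2*Prey - 2*Deaths - 4  [with Prey=6, Deaths=-5]  = -6.
Change = -24 − (-6) = -18.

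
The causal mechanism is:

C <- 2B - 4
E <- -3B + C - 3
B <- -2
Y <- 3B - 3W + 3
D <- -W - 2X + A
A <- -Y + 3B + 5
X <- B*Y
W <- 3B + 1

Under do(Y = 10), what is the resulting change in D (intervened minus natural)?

The intervention breaks the incoming arrows to Y: Y <- 3B - 3W + 3 no longer applies, and Y = 10.
W = 3B + 1  [with B=-2]  = -5
A = -Y + 3B + 5  [with Y=10, B=-2]  = -11
X = B*Y  [with B=-2, Y=10]  = -20
D = -W - 2X + A  [with W=-5, X=-20, A=-11]  = 34
Without intervention: W = 3B + 1  [with B=-2]  = -5; Y = 3B - 3W + 3  [with B=-2, W=-5]  = 12; A = -Y + 3B + 5  [with Y=12, B=-2]  = -13; X = B*Y  [with B=-2, Y=12]  = -24; D = -W - 2X + A  [with W=-5, X=-24, A=-13]  = 40.
Change = 34 − 40 = -6.

-6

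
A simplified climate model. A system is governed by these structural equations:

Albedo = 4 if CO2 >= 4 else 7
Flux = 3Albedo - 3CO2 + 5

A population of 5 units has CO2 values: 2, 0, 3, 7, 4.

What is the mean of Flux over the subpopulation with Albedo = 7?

Conditioning on Albedo=7 selects the 3 unit(s) with CO2 ∈ {2, 0, 3}. Their Flux values: 20, 26, 17. Mean = 21.

21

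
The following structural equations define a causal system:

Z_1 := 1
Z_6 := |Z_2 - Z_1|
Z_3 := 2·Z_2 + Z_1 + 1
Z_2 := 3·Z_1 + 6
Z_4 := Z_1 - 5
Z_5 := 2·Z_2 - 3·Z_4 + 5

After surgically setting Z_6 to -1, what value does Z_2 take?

do(Z_6=-1) replaces the equation Z_6 := |Z_2 - Z_1| with the constant Z_6 = -1.
Z_2 is not downstream of the intervention, so its value is determined by the original equations.
Z_2 = 3·Z_1 + 6  [with Z_1=1]  = 9

9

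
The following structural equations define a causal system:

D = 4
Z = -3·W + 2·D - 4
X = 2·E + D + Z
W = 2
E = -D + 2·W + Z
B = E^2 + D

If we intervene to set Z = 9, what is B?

do(Z=9) replaces the equation Z = -3·W + 2·D - 4 with the constant Z = 9.
E = -D + 2·W + Z  [with D=4, W=2, Z=9]  = 9
B = E^2 + D  [with E=9, D=4]  = 85

85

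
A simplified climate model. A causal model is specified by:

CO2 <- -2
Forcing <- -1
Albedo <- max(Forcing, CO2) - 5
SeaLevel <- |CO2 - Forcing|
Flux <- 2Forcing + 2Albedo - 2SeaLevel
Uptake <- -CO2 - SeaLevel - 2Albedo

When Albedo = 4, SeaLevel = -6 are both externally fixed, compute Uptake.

Setting Albedo = 4, SeaLevel = -6 by intervention discards those variables' equations.
Uptake = -CO2 - SeaLevel - 2Albedo  [with CO2=-2, SeaLevel=-6, Albedo=4]  = 0

0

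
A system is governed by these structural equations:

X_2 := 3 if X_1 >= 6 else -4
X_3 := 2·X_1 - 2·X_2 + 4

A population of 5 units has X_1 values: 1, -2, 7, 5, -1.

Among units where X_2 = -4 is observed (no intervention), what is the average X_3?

13.5

Conditioning on X_2=-4 selects the 4 unit(s) with X_1 ∈ {1, -2, 5, -1}. Their X_3 values: 14, 8, 22, 10. Mean = 13.5.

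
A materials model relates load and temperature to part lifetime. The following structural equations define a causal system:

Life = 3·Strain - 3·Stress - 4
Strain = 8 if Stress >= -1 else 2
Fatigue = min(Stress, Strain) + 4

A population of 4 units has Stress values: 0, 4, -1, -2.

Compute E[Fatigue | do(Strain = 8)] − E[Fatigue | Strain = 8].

Every unit gets Strain=8 under the intervention. Fatigue values become 4, 8, 3, 2; E[Fatigue|do(Strain=8)] = 4.25.
Observing Strain=8 restricts to units where Strain's equation naturally yields 8: Stress ∈ {0, 4, -1}. In that subpopulation Fatigue = 4, 8, 3, mean 5.
Difference = 4.25 − 5 = -0.75.

-0.75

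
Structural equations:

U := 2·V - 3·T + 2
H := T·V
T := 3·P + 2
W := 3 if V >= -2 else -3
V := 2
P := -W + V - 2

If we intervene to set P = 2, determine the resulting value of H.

16

do(P=2) replaces the equation P := -W + V - 2 with the constant P = 2.
T = 3·P + 2  [with P=2]  = 8
H = T·V  [with T=8, V=2]  = 16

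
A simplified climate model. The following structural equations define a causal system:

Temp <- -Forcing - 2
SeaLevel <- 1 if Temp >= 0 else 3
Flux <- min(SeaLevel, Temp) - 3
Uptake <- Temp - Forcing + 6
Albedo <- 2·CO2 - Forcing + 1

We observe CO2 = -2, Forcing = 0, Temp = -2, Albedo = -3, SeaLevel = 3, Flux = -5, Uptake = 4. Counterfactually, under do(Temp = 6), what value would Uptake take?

The intervention breaks the incoming arrows to Temp: Temp <- -Forcing - 2 no longer applies, and Temp = 6.
Uptake = Temp - Forcing + 6  [with Temp=6, Forcing=0]  = 12

12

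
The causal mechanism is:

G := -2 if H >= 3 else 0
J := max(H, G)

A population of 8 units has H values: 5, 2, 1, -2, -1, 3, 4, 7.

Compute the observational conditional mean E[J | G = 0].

0.75

E[J|G=0] averages over only the 4 units with G=0 (H = 2, 1, -2, -1): J = 2, 1, 0, 0, mean 0.75.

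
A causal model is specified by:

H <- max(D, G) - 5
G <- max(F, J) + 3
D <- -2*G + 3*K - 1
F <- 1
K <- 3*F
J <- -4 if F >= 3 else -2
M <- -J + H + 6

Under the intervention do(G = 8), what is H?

Under do(G=8), the mechanism G <- max(F, J) + 3 is discarded; G is fixed at 8.
K = 3*F  [with F=1]  = 3
D = -2*G + 3*K - 1  [with G=8, K=3]  = -8
H = max(D, G) - 5  [with D=-8, G=8]  = 3

3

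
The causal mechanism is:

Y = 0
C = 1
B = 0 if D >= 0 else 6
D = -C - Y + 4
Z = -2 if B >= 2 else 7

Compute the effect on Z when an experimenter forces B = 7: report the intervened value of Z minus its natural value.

-9

Intervening sets B = 7 and removes its equation (B = 0 if D >= 0 else 6).
Z = -2 if B >= 2 else 7  [with B=7]  = -2
Without intervention: D = -C - Y + 4  [with C=1, Y=0]  = 3; B = 0 if D >= 0 else 6  [with D=3]  = 0; Z = -2 if B >= 2 else 7  [with B=0]  = 7.
Change = -2 − 7 = -9.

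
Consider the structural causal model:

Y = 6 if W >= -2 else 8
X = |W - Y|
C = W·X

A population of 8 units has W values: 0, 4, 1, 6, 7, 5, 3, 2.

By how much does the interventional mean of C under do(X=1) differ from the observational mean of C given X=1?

-2.5

The intervention sets X=1 in all 8 units regardless of W. Recomputing C per unit gives 0, 4, 1, 6, 7, 5, 3, 2; average 3.5.
Observing X=1 restricts to units where X's equation naturally yields 1: W ∈ {7, 5}. In that subpopulation C = 7, 5, mean 6.
Difference = 3.5 − 6 = -2.5.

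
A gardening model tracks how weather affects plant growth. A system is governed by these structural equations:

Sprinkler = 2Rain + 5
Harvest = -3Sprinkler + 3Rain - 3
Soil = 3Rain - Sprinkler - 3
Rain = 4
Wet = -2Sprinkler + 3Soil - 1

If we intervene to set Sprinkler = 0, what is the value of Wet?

Under do(Sprinkler=0), the mechanism Sprinkler = 2Rain + 5 is discarded; Sprinkler is fixed at 0.
Soil = 3Rain - Sprinkler - 3  [with Rain=4, Sprinkler=0]  = 9
Wet = -2Sprinkler + 3Soil - 1  [with Sprinkler=0, Soil=9]  = 26

26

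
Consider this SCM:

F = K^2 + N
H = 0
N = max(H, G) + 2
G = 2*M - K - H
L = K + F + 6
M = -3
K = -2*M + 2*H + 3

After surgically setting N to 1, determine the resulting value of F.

The intervention breaks the incoming arrows to N: N = max(H, G) + 2 no longer applies, and N = 1.
K = -2*M + 2*H + 3  [with M=-3, H=0]  = 9
F = K^2 + N  [with K=9, N=1]  = 82

82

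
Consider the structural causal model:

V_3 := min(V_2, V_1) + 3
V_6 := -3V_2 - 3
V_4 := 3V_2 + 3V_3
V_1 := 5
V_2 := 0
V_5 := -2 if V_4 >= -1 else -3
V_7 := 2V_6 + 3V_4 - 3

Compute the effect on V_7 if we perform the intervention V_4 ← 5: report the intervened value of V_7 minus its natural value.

-12

The intervention breaks the incoming arrows to V_4: V_4 := 3V_2 + 3V_3 no longer applies, and V_4 = 5.
V_6 = -3V_2 - 3  [with V_2=0]  = -3
V_7 = 2V_6 + 3V_4 - 3  [with V_6=-3, V_4=5]  = 6
Without intervention: V_3 = min(V_2, V_1) + 3  [with V_2=0, V_1=5]  = 3; V_4 = 3V_2 + 3V_3  [with V_2=0, V_3=3]  = 9; V_6 = -3V_2 - 3  [with V_2=0]  = -3; V_7 = 2V_6 + 3V_4 - 3  [with V_6=-3, V_4=9]  = 18.
Change = 6 − 18 = -12.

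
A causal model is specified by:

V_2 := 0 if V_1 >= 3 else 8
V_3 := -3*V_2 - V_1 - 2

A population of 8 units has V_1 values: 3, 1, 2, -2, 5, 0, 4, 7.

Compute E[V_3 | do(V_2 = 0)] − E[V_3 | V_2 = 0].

Every unit gets V_2=0 under the intervention. V_3 values become -5, -3, -4, 0, -7, -2, -6, -9; E[V_3|do(V_2=0)] = -4.5.
E[V_3|V_2=0] averages over only the 4 units with V_2=0 (V_1 = 3, 5, 4, 7): V_3 = -5, -7, -6, -9, mean -6.75.
Difference = -4.5 − (-6.75) = 2.25.

2.25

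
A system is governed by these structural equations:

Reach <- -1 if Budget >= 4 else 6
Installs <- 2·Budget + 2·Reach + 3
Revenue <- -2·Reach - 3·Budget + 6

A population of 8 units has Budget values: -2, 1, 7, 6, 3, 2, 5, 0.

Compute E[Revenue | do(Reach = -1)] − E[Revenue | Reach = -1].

Every unit gets Reach=-1 under the intervention. Revenue values become 14, 5, -13, -10, -1, 2, -7, 8; E[Revenue|do(Reach=-1)] = -0.25.
Conditioning on Reach=-1 selects the 3 unit(s) with Budget ∈ {7, 6, 5}. Their Revenue values: -13, -10, -7. Mean = -10.
Difference = -0.25 − (-10) = 9.75.

9.75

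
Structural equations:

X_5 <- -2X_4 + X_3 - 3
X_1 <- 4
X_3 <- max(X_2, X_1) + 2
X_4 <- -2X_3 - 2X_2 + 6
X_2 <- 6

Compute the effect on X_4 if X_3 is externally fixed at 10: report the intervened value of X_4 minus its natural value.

-4

The intervention breaks the incoming arrows to X_3: X_3 <- max(X_2, X_1) + 2 no longer applies, and X_3 = 10.
X_4 = -2X_3 - 2X_2 + 6  [with X_3=10, X_2=6]  = -26
Without intervention: X_3 = max(X_2, X_1) + 2  [with X_2=6, X_1=4]  = 8; X_4 = -2X_3 - 2X_2 + 6  [with X_3=8, X_2=6]  = -22.
Change = -26 − (-22) = -4.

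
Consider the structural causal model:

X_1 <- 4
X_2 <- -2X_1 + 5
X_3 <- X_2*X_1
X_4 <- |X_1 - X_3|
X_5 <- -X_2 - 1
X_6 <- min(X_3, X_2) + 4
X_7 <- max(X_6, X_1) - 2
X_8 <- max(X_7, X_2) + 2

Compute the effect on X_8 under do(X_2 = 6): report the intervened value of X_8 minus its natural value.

6

do(X_2=6) replaces the equation X_2 <- -2X_1 + 5 with the constant X_2 = 6.
X_3 = X_2*X_1  [with X_2=6, X_1=4]  = 24
X_6 = min(X_3, X_2) + 4  [with X_3=24, X_2=6]  = 10
X_7 = max(X_6, X_1) - 2  [with X_6=10, X_1=4]  = 8
X_8 = max(X_7, X_2) + 2  [with X_7=8, X_2=6]  = 10
Without intervention: X_2 = -2X_1 + 5  [with X_1=4]  = -3; X_3 = X_2*X_1  [with X_2=-3, X_1=4]  = -12; X_6 = min(X_3, X_2) + 4  [with X_3=-12, X_2=-3]  = -8; X_7 = max(X_6, X_1) - 2  [with X_6=-8, X_1=4]  = 2; X_8 = max(X_7, X_2) + 2  [with X_7=2, X_2=-3]  = 4.
Change = 10 − 4 = 6.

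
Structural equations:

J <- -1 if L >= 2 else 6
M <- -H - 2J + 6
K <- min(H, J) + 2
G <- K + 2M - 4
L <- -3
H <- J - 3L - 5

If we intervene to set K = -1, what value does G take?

-37

The intervention breaks the incoming arrows to K: K <- min(H, J) + 2 no longer applies, and K = -1.
J = -1 if L >= 2 else 6  [with L=-3]  = 6
H = J - 3L - 5  [with J=6, L=-3]  = 10
M = -H - 2J + 6  [with H=10, J=6]  = -16
G = K + 2M - 4  [with K=-1, M=-16]  = -37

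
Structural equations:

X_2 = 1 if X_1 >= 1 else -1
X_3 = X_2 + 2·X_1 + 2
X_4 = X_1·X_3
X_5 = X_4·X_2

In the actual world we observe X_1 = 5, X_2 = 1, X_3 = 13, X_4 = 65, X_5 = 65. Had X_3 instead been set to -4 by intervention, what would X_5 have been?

-20

do(X_3=-4) replaces the equation X_3 = X_2 + 2·X_1 + 2 with the constant X_3 = -4.
X_2 = 1 if X_1 >= 1 else -1  [with X_1=5]  = 1
X_4 = X_1·X_3  [with X_1=5, X_3=-4]  = -20
X_5 = X_4·X_2  [with X_4=-20, X_2=1]  = -20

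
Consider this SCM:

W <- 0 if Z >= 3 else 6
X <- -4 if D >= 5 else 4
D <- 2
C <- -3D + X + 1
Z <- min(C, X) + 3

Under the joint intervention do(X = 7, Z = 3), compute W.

Setting X = 7, Z = 3 by intervention discards those variables' equations.
W = 0 if Z >= 3 else 6  [with Z=3]  = 0

0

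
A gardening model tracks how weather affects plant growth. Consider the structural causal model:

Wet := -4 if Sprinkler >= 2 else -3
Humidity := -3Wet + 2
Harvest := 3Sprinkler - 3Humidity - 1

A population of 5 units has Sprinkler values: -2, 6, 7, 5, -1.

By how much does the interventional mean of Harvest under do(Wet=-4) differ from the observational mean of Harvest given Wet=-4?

-9

The intervention sets Wet=-4 in all 5 units regardless of Sprinkler. Recomputing Harvest per unit gives -49, -25, -22, -28, -46; average -34.
E[Harvest|Wet=-4] averages over only the 3 units with Wet=-4 (Sprinkler = 6, 7, 5): Harvest = -25, -22, -28, mean -25.
Difference = -34 − (-25) = -9.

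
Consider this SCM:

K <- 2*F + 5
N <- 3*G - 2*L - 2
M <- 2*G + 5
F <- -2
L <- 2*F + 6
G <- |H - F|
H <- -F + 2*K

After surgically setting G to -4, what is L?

2

do(G=-4) replaces the equation G <- |H - F| with the constant G = -4.
L is not downstream of the intervention, so its value is determined by the original equations.
L = 2*F + 6  [with F=-2]  = 2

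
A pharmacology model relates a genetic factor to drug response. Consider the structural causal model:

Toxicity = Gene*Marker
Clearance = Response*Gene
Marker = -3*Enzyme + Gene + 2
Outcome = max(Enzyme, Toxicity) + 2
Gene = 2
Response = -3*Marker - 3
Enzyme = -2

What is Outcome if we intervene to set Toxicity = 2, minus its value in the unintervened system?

Under do(Toxicity=2), the mechanism Toxicity = Gene*Marker is discarded; Toxicity is fixed at 2.
Outcome = max(Enzyme, Toxicity) + 2  [with Enzyme=-2, Toxicity=2]  = 4
Without intervention: Marker = -3*Enzyme + Gene + 2  [with Enzyme=-2, Gene=2]  = 10; Toxicity = Gene*Marker  [with Gene=2, Marker=10]  = 20; Outcome = max(Enzyme, Toxicity) + 2  [with Enzyme=-2, Toxicity=20]  = 22.
Change = 4 − 22 = -18.

-18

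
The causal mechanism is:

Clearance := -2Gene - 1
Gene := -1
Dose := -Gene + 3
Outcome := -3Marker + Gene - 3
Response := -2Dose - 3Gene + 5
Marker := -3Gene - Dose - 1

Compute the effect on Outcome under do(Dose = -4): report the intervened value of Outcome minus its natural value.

Under do(Dose=-4), the mechanism Dose := -Gene + 3 is discarded; Dose is fixed at -4.
Marker = -3Gene - Dose - 1  [with Gene=-1, Dose=-4]  = 6
Outcome = -3Marker + Gene - 3  [with Marker=6, Gene=-1]  = -22
Without intervention: Dose = -Gene + 3  [with Gene=-1]  = 4; Marker = -3Gene - Dose - 1  [with Gene=-1, Dose=4]  = -2; Outcome = -3Marker + Gene - 3  [with Marker=-2, Gene=-1]  = 2.
Change = -22 − 2 = -24.

-24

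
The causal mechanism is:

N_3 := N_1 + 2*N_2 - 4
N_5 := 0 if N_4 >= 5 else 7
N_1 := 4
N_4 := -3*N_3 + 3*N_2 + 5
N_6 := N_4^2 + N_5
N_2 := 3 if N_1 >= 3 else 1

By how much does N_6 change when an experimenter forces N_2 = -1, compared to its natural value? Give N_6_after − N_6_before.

Under do(N_2=-1), the mechanism N_2 := 3 if N_1 >= 3 else 1 is discarded; N_2 is fixed at -1.
N_3 = N_1 + 2*N_2 - 4  [with N_1=4, N_2=-1]  = -2
N_4 = -3*N_3 + 3*N_2 + 5  [with N_3=-2, N_2=-1]  = 8
N_5 = 0 if N_4 >= 5 else 7  [with N_4=8]  = 0
N_6 = N_4^2 + N_5  [with N_4=8, N_5=0]  = 64
Without intervention: N_2 = 3 if N_1 >= 3 else 1  [with N_1=4]  = 3; N_3 = N_1 + 2*N_2 - 4  [with N_1=4, N_2=3]  = 6; N_4 = -3*N_3 + 3*N_2 + 5  [with N_3=6, N_2=3]  = -4; N_5 = 0 if N_4 >= 5 else 7  [with N_4=-4]  = 7; N_6 = N_4^2 + N_5  [with N_4=-4, N_5=7]  = 23.
Change = 64 − 23 = 41.

41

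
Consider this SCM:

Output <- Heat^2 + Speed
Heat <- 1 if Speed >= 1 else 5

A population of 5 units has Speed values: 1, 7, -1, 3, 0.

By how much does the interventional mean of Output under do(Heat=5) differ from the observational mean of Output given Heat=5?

2.5

do(Heat=5) breaks Heat's dependence on Speed. With Heat=5 fixed, Output across the units is 26, 32, 24, 28, 25, mean 27.
Observing Heat=5 restricts to units where Heat's equation naturally yields 5: Speed ∈ {-1, 0}. In that subpopulation Output = 24, 25, mean 24.5.
Difference = 27 − 24.5 = 2.5.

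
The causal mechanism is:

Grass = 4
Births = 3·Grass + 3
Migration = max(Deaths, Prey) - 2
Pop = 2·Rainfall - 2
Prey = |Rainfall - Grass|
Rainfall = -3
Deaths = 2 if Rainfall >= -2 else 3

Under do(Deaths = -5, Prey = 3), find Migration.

1

The joint intervention fixes Deaths = -5, Prey = 3, removing each variable's own equation.
Migration = max(Deaths, Prey) - 2  [with Deaths=-5, Prey=3]  = 1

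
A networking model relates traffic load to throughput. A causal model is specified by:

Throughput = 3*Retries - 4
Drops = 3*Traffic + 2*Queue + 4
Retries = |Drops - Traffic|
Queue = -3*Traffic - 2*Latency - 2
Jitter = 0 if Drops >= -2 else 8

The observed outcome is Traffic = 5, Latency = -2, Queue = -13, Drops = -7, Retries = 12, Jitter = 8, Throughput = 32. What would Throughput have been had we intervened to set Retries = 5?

11

Under do(Retries=5), the mechanism Retries = |Drops - Traffic| is discarded; Retries is fixed at 5.
Throughput = 3*Retries - 4  [with Retries=5]  = 11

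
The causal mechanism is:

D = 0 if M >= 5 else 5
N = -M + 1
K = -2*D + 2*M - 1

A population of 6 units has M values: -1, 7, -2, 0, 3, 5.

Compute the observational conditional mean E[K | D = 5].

-11

Observing D=5 restricts to units where D's equation naturally yields 5: M ∈ {-1, -2, 0, 3}. In that subpopulation K = -13, -15, -11, -5, mean -11.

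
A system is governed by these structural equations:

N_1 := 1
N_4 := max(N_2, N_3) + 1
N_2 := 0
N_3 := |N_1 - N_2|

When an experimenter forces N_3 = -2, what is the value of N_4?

The intervention breaks the incoming arrows to N_3: N_3 := |N_1 - N_2| no longer applies, and N_3 = -2.
N_4 = max(N_2, N_3) + 1  [with N_2=0, N_3=-2]  = 1

1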